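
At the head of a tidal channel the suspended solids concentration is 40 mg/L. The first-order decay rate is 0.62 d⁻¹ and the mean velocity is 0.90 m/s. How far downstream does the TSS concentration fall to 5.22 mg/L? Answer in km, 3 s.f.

255 km

From C = C₀·e^(−kt), t = ln(C₀/C)/k = ln(40/5.22)/0.62 = 2.036/0.62 = 3.284 d.
Distance = v·t = 0.90 m/s × 2.838e+05 s = 2.554e+05 m = 255.4 km.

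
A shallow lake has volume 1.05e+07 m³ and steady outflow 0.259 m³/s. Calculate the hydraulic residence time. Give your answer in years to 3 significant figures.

1.28 yr

Q = 0.259 m³/s × 3.156e+07 s/yr = 8.173e+06 m³/yr.
Hydraulic residence time τ = V/Q = 1.05e+07/8.173e+06 = 1.285 yr.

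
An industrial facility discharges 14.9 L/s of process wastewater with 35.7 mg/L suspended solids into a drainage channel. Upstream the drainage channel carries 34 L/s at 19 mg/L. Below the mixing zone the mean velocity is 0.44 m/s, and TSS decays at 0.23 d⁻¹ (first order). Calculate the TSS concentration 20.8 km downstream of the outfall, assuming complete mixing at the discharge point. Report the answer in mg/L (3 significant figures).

21.2 mg/L

14.9 L/s = 0.0149 m³/s.
34 L/s = 0.034 m³/s.
After complete mixing, C₀ = (0.0149·35.7 + 0.034·19) / 0.0489 = 24.09 mg/L.
Travel time t = 2.08e+04 m / 0.44 m/s = 4.727e+04 s = 0.5471 d.
C = 24.09·exp(−0.23·0.5471) = 24.09·0.8818 = 21.24 mg/L.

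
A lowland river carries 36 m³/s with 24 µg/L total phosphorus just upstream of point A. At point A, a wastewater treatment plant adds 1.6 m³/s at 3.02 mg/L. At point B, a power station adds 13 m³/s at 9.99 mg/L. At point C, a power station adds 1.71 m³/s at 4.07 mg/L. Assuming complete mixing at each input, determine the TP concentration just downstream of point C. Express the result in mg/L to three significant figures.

24 µg/L = 0.024 mg/L.
After input A: C = (36·0.024 + 1.6·3.02) / 37.6 = 0.1515 mg/L.
After input B: C = (37.6·0.1515 + 13·9.99) / 50.6 = 2.679 mg/L.
After input C: C = (50.6·2.679 + 1.71·4.07) / 52.31 = 2.725 mg/L.

2.72 mg/L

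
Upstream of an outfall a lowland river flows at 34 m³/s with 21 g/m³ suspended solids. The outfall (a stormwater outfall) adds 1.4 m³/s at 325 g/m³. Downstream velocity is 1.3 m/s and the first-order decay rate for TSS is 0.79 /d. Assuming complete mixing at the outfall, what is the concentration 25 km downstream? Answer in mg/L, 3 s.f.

27.7 mg/L

After complete mixing, C₀ = (1.4·325 + 34·21) / 35.4 = 33.02 mg/L.
Travel time t = 2.5e+04 m / 1.3 m/s = 1.923e+04 s = 0.2226 d.
C = 33.02·exp(−0.79·0.2226) = 33.02·0.8388 = 27.7 mg/L.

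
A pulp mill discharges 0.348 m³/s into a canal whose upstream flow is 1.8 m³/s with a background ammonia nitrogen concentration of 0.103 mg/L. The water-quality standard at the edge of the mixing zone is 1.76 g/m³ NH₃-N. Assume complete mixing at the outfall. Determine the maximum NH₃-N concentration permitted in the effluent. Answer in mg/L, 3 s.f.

10.3 mg/L

Mass balance: 1.76·2.148 = 0.348·Cₑ + 1.8·0.103.
Cₑ = (3.78 − 0.1854) / 0.348 = 10.33 mg/L.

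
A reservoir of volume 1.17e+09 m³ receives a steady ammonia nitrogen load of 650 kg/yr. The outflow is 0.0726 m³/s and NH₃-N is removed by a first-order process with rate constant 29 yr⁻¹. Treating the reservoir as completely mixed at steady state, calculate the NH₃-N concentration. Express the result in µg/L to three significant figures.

Outflow Q = 0.0726 m³/s × 3.156e+07 s/yr = 2.291e+06 m³/yr.
Steady-state CSTR mass balance: W = Q·C + k·V·C, so C = W/(Q + kV).
Q + kV = 2.291e+06 + 29·1.17e+09 = 3.393e+10 m³/yr.
C = 650/3.393e+10 = 1.916e-08 kg/m³ = 1.916e-05 mg/L = 0.01916 µg/L.

0.0192 µg/L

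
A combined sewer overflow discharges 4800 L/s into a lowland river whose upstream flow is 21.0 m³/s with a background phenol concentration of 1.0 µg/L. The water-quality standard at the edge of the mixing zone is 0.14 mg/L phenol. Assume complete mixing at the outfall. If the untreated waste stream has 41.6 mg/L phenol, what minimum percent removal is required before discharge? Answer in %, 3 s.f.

4800 L/s = 4.8 m³/s.
1.0 µg/L = 0.001 mg/L.
Mass balance: 0.14·25.8 = 4.8·Cₑ + 21·0.001.
Cₑ = (3.612 − 0.021) / 4.8 = 0.7481 mg/L.
Required removal = 1 − 0.7481/41.6 = 98.2 %.

98.2 %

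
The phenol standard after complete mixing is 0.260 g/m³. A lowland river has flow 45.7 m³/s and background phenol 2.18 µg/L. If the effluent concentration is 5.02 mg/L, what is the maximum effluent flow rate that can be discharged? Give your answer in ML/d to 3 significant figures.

214 ML/d

2.18 µg/L = 0.00218 mg/L.
Mass balance at complete mixing: C_std·(Q_w + Q_r) = Q_w·C_e + Q_r·C_b.
Rearranging, Q_w = Q_r·(C_std − C_b)/(C_e − C_std) = 45.7·(0.26 − 0.00218) / (5.02 − 0.26) = 2.475 m³/s.
= 213.9 ML/d.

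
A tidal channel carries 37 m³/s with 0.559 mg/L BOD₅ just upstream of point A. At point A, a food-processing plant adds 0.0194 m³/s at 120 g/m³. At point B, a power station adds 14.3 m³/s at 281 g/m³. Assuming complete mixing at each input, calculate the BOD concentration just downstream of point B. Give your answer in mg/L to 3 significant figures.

78.7 mg/L

After input A: C = (37·0.559 + 0.0194·120) / 37.02 = 0.6216 mg/L.
After input B: C = (37.02·0.6216 + 14.3·281) / 51.32 = 78.75 mg/L.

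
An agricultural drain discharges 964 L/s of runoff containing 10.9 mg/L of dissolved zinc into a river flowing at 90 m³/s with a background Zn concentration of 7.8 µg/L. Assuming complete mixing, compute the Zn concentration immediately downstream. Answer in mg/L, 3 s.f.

0.123 mg/L

964 L/s = 0.964 m³/s.
7.8 µg/L = 0.0078 mg/L.
Conservation of mass across the mixing zone: C = (0.964·10.9 + 90·0.0078) / (0.964 + 90) = 11.21/90.96 = 0.1232 mg/L.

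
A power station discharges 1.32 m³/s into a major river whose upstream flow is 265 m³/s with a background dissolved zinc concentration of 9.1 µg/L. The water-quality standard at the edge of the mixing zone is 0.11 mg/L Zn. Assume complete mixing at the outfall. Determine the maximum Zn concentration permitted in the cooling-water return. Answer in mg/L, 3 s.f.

9.1 µg/L = 0.0091 mg/L.
Mass balance: 0.11·266.3 = 1.32·Cₑ + 265·0.0091.
Cₑ = (29.3 − 2.412) / 1.32 = 20.37 mg/L.

20.4 mg/L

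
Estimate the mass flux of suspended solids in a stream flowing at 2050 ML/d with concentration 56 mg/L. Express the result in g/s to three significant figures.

2050 ML/d = 23.73 m³/s.
Mass flux = Q·C = 23.73 m³/s × 56 g/m³ = 1329 g/s.

1330 g/s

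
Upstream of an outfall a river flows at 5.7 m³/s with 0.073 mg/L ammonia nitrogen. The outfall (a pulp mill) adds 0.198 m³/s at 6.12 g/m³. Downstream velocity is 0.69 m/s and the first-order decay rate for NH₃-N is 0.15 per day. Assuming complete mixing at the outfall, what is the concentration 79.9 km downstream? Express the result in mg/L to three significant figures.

After complete mixing, C₀ = (0.198·6.12 + 5.7·0.073) / 5.898 = 0.276 mg/L.
Travel time t = 7.99e+04 m / 0.69 m/s = 1.158e+05 s = 1.34 d.
C = 0.276·exp(−0.15·1.34) = 0.276·0.8179 = 0.2257 mg/L.

0.226 mg/L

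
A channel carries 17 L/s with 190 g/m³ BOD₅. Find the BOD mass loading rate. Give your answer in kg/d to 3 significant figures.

17 L/s = 0.017 m³/s.
Mass flux = Q·C = 0.017 m³/s × 190 g/m³ = 3.23 g/s.
= 3.23 g/s × 86.4 = 279.1 kg/d.

279 kg/d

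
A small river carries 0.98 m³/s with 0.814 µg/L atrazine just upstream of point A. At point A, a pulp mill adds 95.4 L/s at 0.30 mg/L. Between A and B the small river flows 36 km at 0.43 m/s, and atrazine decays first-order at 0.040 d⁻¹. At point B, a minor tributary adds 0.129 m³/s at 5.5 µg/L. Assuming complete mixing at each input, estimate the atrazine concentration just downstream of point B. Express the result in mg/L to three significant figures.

0.0241 mg/L

0.814 µg/L = 0.000814 mg/L.
95.4 L/s = 0.0954 m³/s.
After input A: C = (0.98·0.000814 + 0.0954·0.3) / 1.075 = 0.02736 mg/L.
Over the 36 km reach to input B (t = 8.372e+04 s = 0.969 d), decay gives C = 0.02736·exp(−0.040·0.969) = 0.02632 mg/L.
5.5 µg/L = 0.0055 mg/L.
After input B: C = (1.075·0.02632 + 0.129·0.0055) / 1.204 = 0.02409 mg/L.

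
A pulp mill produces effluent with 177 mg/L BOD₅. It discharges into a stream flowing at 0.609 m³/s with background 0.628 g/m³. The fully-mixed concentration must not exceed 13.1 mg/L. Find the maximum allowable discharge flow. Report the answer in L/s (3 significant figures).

46.3 L/s

Mass balance at complete mixing: C_std·(Q_w + Q_r) = Q_w·C_e + Q_r·C_b.
Rearranging, Q_w = Q_r·(C_std − C_b)/(C_e − C_std) = 0.609·(13.1 − 0.628) / (177 − 13.1) = 0.04634 m³/s.
= 46.34 L/s.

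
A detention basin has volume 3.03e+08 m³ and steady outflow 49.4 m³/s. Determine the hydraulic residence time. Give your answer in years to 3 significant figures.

Q = 49.4 m³/s × 3.156e+07 s/yr = 1.559e+09 m³/yr.
Hydraulic residence time τ = V/Q = 3.03e+08/1.559e+09 = 0.1944 yr.

0.194 yr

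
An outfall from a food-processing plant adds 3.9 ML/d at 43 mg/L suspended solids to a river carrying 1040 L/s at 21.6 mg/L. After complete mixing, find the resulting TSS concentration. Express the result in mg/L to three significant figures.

3.9 ML/d = 0.04514 m³/s.
1040 L/s = 1.04 m³/s.
Flow-weighted mixing gives C = (0.04514·43 + 1.04·21.6) / (0.04514 + 1.04) = 24.4/1.085 = 22.49 mg/L.

22.5 mg/L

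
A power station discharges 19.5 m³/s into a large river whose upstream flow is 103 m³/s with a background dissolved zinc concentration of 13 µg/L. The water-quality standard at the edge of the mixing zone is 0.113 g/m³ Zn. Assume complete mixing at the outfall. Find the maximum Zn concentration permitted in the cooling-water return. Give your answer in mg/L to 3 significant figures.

0.641 mg/L

13 µg/L = 0.013 mg/L.
Mass balance: 0.113·122.5 = 19.5·Cₑ + 103·0.013.
Cₑ = (13.84 − 1.339) / 19.5 = 0.6412 mg/L.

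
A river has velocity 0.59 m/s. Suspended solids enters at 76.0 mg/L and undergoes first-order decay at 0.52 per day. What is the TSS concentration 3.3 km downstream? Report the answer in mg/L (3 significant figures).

73.5 mg/L

Travel time t = 3.3 km / 0.59 m/s = 3300/0.59 = 5593 s = 0.06474 d.
First-order decay: C = 76.0·exp(−0.52·0.06474) = 76.0·0.9669 = 73.48 mg/L.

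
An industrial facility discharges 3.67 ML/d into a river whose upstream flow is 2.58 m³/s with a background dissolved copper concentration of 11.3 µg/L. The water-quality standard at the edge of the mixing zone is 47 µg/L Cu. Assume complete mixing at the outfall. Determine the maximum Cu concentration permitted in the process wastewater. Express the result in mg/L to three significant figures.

3.67 ML/d = 0.04248 m³/s.
11.3 µg/L = 0.0113 mg/L.
47 µg/L = 0.047 mg/L.
Mass balance: 0.047·2.622 = 0.04248·Cₑ + 2.58·0.0113.
Cₑ = (0.1233 − 0.02915) / 0.04248 = 2.215 mg/L.

2.22 mg/L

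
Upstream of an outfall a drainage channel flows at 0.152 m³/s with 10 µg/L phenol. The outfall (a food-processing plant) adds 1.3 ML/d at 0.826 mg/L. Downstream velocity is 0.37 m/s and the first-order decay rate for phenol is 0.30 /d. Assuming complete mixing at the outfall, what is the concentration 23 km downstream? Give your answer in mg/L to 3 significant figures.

1.3 ML/d = 0.01505 m³/s.
10 µg/L = 0.01 mg/L.
After complete mixing, C₀ = (0.01505·0.826 + 0.152·0.01) / 0.167 = 0.0835 mg/L.
Travel time t = 2.3e+04 m / 0.37 m/s = 6.216e+04 s = 0.7195 d.
C = 0.0835·exp(−0.30·0.7195) = 0.0835·0.8059 = 0.06729 mg/L.

0.0673 mg/L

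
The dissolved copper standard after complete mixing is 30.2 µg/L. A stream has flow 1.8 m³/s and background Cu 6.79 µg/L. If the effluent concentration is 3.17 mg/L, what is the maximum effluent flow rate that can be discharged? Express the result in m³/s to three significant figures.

0.0134 m³/s

6.79 µg/L = 0.00679 mg/L.
30.2 µg/L = 0.0302 mg/L.
Mass balance at complete mixing: C_std·(Q_w + Q_r) = Q_w·C_e + Q_r·C_b.
Rearranging, Q_w = Q_r·(C_std − C_b)/(C_e − C_std) = 1.8·(0.0302 − 0.00679) / (3.17 − 0.0302) = 0.01342 m³/s.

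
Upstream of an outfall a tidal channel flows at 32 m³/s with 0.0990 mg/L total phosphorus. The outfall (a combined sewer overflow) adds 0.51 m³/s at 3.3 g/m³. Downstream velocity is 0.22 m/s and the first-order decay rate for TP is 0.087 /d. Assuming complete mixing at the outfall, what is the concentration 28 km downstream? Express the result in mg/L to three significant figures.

0.131 mg/L

After complete mixing, C₀ = (0.51·3.3 + 32·0.099) / 32.51 = 0.1492 mg/L.
Travel time t = 2.8e+04 m / 0.22 m/s = 1.273e+05 s = 1.473 d.
C = 0.1492·exp(−0.087·1.473) = 0.1492·0.8797 = 0.1313 mg/L.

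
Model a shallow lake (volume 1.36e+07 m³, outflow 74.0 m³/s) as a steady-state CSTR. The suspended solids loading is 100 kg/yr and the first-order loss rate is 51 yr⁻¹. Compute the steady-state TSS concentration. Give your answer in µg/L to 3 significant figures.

0.0330 µg/L

Outflow Q = 74.0 m³/s × 3.156e+07 s/yr = 2.335e+09 m³/yr.
Steady-state CSTR mass balance: W = Q·C + k·V·C, so C = W/(Q + kV).
Q + kV = 2.335e+09 + 51·1.36e+07 = 3.029e+09 m³/yr.
C = 100/3.029e+09 = 3.302e-08 kg/m³ = 3.302e-05 mg/L = 0.03302 µg/L.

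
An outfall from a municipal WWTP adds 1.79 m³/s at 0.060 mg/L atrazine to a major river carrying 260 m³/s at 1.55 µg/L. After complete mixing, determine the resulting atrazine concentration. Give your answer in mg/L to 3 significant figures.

0.00195 mg/L

1.55 µg/L = 0.00155 mg/L.
Flow-weighted mixing gives C = (1.79·0.06 + 260·0.00155) / (1.79 + 260) = 0.5104/261.8 = 0.00195 mg/L.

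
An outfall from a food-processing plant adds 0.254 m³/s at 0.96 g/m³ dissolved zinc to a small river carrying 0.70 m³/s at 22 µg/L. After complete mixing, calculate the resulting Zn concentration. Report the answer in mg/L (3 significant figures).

0.272 mg/L

22 µg/L = 0.022 mg/L.
Conservation of mass across the mixing zone: C = (0.254·0.96 + 0.7·0.022) / (0.254 + 0.7) = 0.2592/0.954 = 0.2717 mg/L.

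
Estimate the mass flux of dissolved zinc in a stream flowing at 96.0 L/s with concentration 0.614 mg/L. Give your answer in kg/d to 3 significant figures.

5.09 kg/d

96.0 L/s = 0.096 m³/s.
Mass flux = Q·C = 0.096 m³/s × 0.614 g/m³ = 0.05894 g/s.
= 0.05894 g/s × 86.4 = 5.093 kg/d.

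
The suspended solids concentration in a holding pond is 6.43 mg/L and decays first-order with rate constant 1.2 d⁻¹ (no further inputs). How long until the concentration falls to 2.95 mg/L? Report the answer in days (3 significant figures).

t = ln(C₀/C)/k = ln(6.43/2.95)/1.2 = 0.7792/1.2 = 0.6493 d.

0.649 d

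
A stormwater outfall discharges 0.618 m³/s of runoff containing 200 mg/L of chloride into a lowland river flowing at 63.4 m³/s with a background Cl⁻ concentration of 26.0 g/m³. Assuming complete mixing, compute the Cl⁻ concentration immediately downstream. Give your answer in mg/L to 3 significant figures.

By mass balance at complete mixing, C = (0.618·200 + 63.4·26) / (0.618 + 63.4) = 1772/64.02 = 27.68 mg/L.

27.7 mg/L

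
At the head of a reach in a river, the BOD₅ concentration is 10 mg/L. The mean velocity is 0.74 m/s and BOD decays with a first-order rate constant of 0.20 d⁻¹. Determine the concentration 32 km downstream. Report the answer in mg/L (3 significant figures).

Travel time t = 32 km / 0.74 m/s = 3.2e+04/0.74 = 4.324e+04 s = 0.5005 d.
First-order decay: C = 10·exp(−0.20·0.5005) = 10·0.9047 = 9.047 mg/L.

9.05 mg/L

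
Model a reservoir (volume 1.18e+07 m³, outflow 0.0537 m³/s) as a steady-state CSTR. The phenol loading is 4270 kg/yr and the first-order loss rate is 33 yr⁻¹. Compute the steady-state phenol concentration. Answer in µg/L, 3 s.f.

Outflow Q = 0.0537 m³/s × 3.156e+07 s/yr = 1.695e+06 m³/yr.
Steady-state CSTR mass balance: W = Q·C + k·V·C, so C = W/(Q + kV).
Q + kV = 1.695e+06 + 33·1.18e+07 = 3.911e+08 m³/yr.
C = 4270/3.911e+08 = 1.092e-05 kg/m³ = 0.01092 mg/L = 10.92 µg/L.

10.9 µg/L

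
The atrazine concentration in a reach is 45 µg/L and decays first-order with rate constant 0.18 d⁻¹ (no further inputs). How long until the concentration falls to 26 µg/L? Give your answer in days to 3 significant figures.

3.05 d

t = ln(C₀/C)/k = ln(45/26)/0.18 = 0.5486/0.18 = 3.048 d.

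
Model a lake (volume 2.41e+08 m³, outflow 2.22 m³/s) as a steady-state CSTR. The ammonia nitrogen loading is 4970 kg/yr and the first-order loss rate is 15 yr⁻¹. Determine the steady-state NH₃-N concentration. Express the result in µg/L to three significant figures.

1.35 µg/L

Outflow Q = 2.22 m³/s × 3.156e+07 s/yr = 7.006e+07 m³/yr.
Steady-state CSTR mass balance: W = Q·C + k·V·C, so C = W/(Q + kV).
Q + kV = 7.006e+07 + 15·2.41e+08 = 3.685e+09 m³/yr.
C = 4970/3.685e+09 = 1.349e-06 kg/m³ = 0.001349 mg/L = 1.349 µg/L.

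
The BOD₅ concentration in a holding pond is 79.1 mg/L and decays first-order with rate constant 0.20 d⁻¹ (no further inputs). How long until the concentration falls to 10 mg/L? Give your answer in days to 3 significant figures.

t = ln(C₀/C)/k = ln(79.1/10)/0.20 = 2.068/0.20 = 10.34 d.

10.3 d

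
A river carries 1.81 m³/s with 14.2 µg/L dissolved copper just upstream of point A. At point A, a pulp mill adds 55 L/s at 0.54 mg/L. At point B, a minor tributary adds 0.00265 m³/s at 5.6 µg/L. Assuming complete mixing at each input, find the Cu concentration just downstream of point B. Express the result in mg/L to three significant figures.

0.0297 mg/L

14.2 µg/L = 0.0142 mg/L.
55 L/s = 0.055 m³/s.
After input A: C = (1.81·0.0142 + 0.055·0.54) / 1.865 = 0.02971 mg/L.
5.6 µg/L = 0.0056 mg/L.
After input B: C = (1.865·0.02971 + 0.00265·0.0056) / 1.868 = 0.02967 mg/L.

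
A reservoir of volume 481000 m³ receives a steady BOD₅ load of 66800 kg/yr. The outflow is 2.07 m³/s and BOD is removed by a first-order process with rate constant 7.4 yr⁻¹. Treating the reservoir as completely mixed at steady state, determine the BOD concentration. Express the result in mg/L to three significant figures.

Outflow Q = 2.07 m³/s × 3.156e+07 s/yr = 6.532e+07 m³/yr.
Steady-state CSTR mass balance: W = Q·C + k·V·C, so C = W/(Q + kV).
Q + kV = 6.532e+07 + 7.4·481000 = 6.888e+07 m³/yr.
C = 66800/6.888e+07 = 0.0009698 kg/m³ = 0.9698 mg/L.

0.970 mg/L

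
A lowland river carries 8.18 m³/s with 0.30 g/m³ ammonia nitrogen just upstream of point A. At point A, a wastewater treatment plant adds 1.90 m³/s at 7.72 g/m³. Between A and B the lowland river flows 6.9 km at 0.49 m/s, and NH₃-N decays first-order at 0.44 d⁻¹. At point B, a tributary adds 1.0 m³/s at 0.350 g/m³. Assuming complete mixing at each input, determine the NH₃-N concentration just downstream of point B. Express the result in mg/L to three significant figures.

After input A: C = (8.18·0.3 + 1.9·7.72) / 10.08 = 1.699 mg/L.
Over the 6.9 km reach to input B (t = 1.408e+04 s = 0.163 d), decay gives C = 1.699·exp(−0.44·0.163) = 1.581 mg/L.
After input B: C = (10.08·1.581 + 1·0.35) / 11.08 = 1.47 mg/L.

1.47 mg/L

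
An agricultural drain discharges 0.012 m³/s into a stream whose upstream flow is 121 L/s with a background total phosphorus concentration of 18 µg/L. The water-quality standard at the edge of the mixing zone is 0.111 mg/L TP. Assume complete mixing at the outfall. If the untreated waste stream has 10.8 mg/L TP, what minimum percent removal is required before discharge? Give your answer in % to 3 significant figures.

90.3 %

121 L/s = 0.121 m³/s.
18 µg/L = 0.018 mg/L.
Mass balance: 0.111·0.133 = 0.012·Cₑ + 0.121·0.018.
Cₑ = (0.01476 − 0.002178) / 0.012 = 1.049 mg/L.
Required removal = 1 − 1.049/10.8 = 90.29 %.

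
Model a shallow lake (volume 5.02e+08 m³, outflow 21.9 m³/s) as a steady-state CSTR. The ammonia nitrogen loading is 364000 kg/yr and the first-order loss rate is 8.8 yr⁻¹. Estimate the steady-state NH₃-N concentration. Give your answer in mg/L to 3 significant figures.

0.0713 mg/L

Outflow Q = 21.9 m³/s × 3.156e+07 s/yr = 6.911e+08 m³/yr.
Steady-state CSTR mass balance: W = Q·C + k·V·C, so C = W/(Q + kV).
Q + kV = 6.911e+08 + 8.8·5.02e+08 = 5.109e+09 m³/yr.
C = 364000/5.109e+09 = 7.125e-05 kg/m³ = 0.07125 mg/L.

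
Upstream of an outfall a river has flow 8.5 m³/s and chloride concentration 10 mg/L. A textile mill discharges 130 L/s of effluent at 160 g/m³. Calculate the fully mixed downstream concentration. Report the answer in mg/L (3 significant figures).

12.3 mg/L

130 L/s = 0.13 m³/s.
Flow-weighted mixing gives C = (0.13·160 + 8.5·10) / (0.13 + 8.5) = 105.8/8.63 = 12.26 mg/L.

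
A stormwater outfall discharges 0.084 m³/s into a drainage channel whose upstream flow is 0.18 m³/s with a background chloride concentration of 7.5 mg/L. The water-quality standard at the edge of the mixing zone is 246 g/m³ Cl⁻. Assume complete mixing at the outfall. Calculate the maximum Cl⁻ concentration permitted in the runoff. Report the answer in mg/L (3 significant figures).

Mass balance: 246·0.264 = 0.084·Cₑ + 0.18·7.5.
Cₑ = (64.94 − 1.35) / 0.084 = 757.1 mg/L.

757 mg/L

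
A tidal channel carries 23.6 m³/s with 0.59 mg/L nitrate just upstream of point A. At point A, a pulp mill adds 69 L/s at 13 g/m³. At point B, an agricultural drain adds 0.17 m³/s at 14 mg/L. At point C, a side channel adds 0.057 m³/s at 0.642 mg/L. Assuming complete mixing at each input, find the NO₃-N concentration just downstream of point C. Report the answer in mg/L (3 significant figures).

0.721 mg/L

69 L/s = 0.069 m³/s.
After input A: C = (23.6·0.59 + 0.069·13) / 23.67 = 0.6262 mg/L.
After input B: C = (23.67·0.6262 + 0.17·14) / 23.84 = 0.7215 mg/L.
After input C: C = (23.84·0.7215 + 0.057·0.642) / 23.9 = 0.7214 mg/L.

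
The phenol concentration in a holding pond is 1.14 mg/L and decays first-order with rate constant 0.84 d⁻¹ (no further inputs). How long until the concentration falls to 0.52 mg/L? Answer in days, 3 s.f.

0.934 d

t = ln(C₀/C)/k = ln(1.14/0.52)/0.84 = 0.785/0.84 = 0.9345 d.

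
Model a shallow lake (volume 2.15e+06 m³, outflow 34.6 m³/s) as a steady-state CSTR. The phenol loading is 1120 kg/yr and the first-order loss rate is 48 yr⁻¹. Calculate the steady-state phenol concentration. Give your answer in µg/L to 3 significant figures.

0.937 µg/L

Outflow Q = 34.6 m³/s × 3.156e+07 s/yr = 1.092e+09 m³/yr.
Steady-state CSTR mass balance: W = Q·C + k·V·C, so C = W/(Q + kV).
Q + kV = 1.092e+09 + 48·2.15e+06 = 1.195e+09 m³/yr.
C = 1120/1.195e+09 = 9.372e-07 kg/m³ = 0.0009372 mg/L = 0.9372 µg/L.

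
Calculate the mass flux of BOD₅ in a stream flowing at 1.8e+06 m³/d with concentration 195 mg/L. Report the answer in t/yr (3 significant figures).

128000 t/yr

1.8e+06 m³/d = 20.83 m³/s.
Mass flux = Q·C = 20.83 m³/s × 195 g/m³ = 4062 g/s.
= 4062 g/s × 31.56 = 1.282e+05 t/yr.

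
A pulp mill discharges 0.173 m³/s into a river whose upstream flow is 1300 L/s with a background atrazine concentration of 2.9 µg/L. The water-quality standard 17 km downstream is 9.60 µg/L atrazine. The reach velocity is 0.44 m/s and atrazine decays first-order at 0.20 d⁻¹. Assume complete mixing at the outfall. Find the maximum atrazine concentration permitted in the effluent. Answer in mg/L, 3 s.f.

0.0676 mg/L

1300 L/s = 1.3 m³/s.
2.9 µg/L = 0.0029 mg/L.
9.60 µg/L = 0.0096 mg/L.
Travel time to the compliance point: t = 1.7e+04/0.44 = 3.864e+04 s = 0.4472 d; decay factor exp(−0.20·0.4472) = 0.9144.
So the concentration just after mixing may be at most 0.0096/0.9144 = 0.0105 mg/L.
Mass balance: 0.0105·1.473 = 0.173·Cₑ + 1.3·0.0029.
Cₑ = (0.01546 − 0.00377) / 0.173 = 0.06759 mg/L.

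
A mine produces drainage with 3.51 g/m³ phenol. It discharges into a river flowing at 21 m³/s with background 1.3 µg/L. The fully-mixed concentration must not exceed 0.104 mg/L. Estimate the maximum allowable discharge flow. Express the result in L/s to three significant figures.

1.3 µg/L = 0.0013 mg/L.
Mass balance at complete mixing: C_std·(Q_w + Q_r) = Q_w·C_e + Q_r·C_b.
Rearranging, Q_w = Q_r·(C_std − C_b)/(C_e − C_std) = 21·(0.104 − 0.0013) / (3.51 − 0.104) = 0.6332 m³/s.
= 633.2 L/s.

633 L/s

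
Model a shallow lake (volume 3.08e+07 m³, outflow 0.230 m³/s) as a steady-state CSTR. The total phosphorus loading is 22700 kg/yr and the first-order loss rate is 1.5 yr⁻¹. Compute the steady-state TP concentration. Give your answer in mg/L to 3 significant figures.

0.425 mg/L

Outflow Q = 0.230 m³/s × 3.156e+07 s/yr = 7.258e+06 m³/yr.
Steady-state CSTR mass balance: W = Q·C + k·V·C, so C = W/(Q + kV).
Q + kV = 7.258e+06 + 1.5·3.08e+07 = 5.346e+07 m³/yr.
C = 22700/5.346e+07 = 0.0004246 kg/m³ = 0.4246 mg/L.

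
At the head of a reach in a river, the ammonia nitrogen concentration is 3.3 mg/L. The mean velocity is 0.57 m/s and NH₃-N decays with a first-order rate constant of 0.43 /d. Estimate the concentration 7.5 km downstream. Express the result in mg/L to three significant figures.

3.09 mg/L

Travel time t = 7.5 km / 0.57 m/s = 7500/0.57 = 1.316e+04 s = 0.1523 d.
First-order decay: C = 3.3·exp(−0.43·0.1523) = 3.3·0.9366 = 3.091 mg/L.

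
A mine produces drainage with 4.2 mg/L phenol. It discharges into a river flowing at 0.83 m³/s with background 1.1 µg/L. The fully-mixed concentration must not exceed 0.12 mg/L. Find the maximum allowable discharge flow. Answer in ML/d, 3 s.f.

1.1 µg/L = 0.0011 mg/L.
Mass balance at complete mixing: C_std·(Q_w + Q_r) = Q_w·C_e + Q_r·C_b.
Rearranging, Q_w = Q_r·(C_std − C_b)/(C_e − C_std) = 0.83·(0.12 − 0.0011) / (4.2 − 0.12) = 0.02419 m³/s.
= 2.09 ML/d.

2.09 ML/d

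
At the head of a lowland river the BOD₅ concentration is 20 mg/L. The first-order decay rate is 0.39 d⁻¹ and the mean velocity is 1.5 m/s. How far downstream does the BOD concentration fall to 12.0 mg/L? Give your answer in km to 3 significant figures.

From C = C₀·e^(−kt), t = ln(C₀/C)/k = ln(20/12.0)/0.39 = 0.5108/0.39 = 1.31 d.
Distance = v·t = 1.5 m/s × 1.132e+05 s = 1.698e+05 m = 169.8 km.

170 km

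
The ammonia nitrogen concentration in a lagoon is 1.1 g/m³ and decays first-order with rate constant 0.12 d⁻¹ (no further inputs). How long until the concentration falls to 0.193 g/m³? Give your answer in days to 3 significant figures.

t = ln(C₀/C)/k = ln(1.1/0.193)/0.12 = 1.74/0.12 = 14.5 d.

14.5 d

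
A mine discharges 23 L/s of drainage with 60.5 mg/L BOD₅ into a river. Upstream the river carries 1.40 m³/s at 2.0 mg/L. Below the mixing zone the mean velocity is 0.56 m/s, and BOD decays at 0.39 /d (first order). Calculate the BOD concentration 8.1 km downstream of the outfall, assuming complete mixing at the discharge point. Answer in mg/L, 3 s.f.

2.76 mg/L

23 L/s = 0.023 m³/s.
After complete mixing, C₀ = (0.023·60.5 + 1.4·2) / 1.423 = 2.946 mg/L.
Travel time t = 8100 m / 0.56 m/s = 1.446e+04 s = 0.1674 d.
C = 2.946·exp(−0.39·0.1674) = 2.946·0.9368 = 2.759 mg/L.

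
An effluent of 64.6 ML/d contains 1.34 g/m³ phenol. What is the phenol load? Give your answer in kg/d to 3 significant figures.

86.6 kg/d

64.6 ML/d = 0.7477 m³/s.
Mass flux = Q·C = 0.7477 m³/s × 1.34 g/m³ = 1.002 g/s.
= 1.002 g/s × 86.4 = 86.56 kg/d.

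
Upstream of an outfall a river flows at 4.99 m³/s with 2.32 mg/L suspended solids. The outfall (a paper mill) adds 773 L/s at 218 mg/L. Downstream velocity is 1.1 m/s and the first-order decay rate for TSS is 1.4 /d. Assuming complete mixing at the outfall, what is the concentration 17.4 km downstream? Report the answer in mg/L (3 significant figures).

24.2 mg/L

773 L/s = 0.773 m³/s.
After complete mixing, C₀ = (0.773·218 + 4.99·2.32) / 5.763 = 31.25 mg/L.
Travel time t = 1.74e+04 m / 1.1 m/s = 1.582e+04 s = 0.1831 d.
C = 31.25·exp(−1.4·0.1831) = 31.25·0.7739 = 24.18 mg/L.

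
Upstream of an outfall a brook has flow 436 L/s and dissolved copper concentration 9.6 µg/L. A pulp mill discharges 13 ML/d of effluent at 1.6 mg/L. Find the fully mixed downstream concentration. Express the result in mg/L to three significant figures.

0.418 mg/L

13 ML/d = 0.1505 m³/s.
436 L/s = 0.436 m³/s.
9.6 µg/L = 0.0096 mg/L.
Flow-weighted mixing gives C = (0.1505·1.6 + 0.436·0.0096) / (0.1505 + 0.436) = 0.2449/0.5865 = 0.4176 mg/L.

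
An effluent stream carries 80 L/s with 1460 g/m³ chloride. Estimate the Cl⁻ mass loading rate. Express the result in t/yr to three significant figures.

3690 t/yr

80 L/s = 0.08 m³/s.
Mass flux = Q·C = 0.08 m³/s × 1460 g/m³ = 116.8 g/s.
= 116.8 g/s × 31.56 = 3686 t/yr.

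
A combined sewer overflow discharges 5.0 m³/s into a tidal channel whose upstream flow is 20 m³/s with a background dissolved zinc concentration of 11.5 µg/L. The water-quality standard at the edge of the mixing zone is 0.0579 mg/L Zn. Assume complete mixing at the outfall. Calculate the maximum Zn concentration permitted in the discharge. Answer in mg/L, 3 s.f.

11.5 µg/L = 0.0115 mg/L.
Mass balance: 0.0579·25 = 5·Cₑ + 20·0.0115.
Cₑ = (1.448 − 0.23) / 5 = 0.2435 mg/L.

0.243 mg/L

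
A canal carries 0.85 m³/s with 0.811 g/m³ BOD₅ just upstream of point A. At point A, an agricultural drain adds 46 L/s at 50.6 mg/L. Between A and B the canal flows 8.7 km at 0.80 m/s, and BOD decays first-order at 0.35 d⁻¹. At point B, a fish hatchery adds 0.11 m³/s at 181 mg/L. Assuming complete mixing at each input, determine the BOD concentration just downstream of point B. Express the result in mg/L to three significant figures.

46 L/s = 0.046 m³/s.
After input A: C = (0.85·0.811 + 0.046·50.6) / 0.896 = 3.367 mg/L.
Over the 8.7 km reach to input B (t = 1.088e+04 s = 0.1259 d), decay gives C = 3.367·exp(−0.35·0.1259) = 3.222 mg/L.
After input B: C = (0.896·3.222 + 0.11·181) / 1.006 = 22.66 mg/L.

22.7 mg/L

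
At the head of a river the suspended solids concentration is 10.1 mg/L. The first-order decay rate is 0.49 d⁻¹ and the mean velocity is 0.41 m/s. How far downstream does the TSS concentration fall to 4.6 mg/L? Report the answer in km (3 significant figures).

From C = C₀·e^(−kt), t = ln(C₀/C)/k = ln(10.1/4.6)/0.49 = 0.7865/0.49 = 1.605 d.
Distance = v·t = 0.41 m/s × 1.387e+05 s = 5.686e+04 m = 56.86 km.

56.9 km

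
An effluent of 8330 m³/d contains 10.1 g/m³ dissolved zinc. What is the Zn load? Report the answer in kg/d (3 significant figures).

8330 m³/d = 0.09641 m³/s.
Mass flux = Q·C = 0.09641 m³/s × 10.1 g/m³ = 0.9738 g/s.
= 0.9738 g/s × 86.4 = 84.13 kg/d.

84.1 kg/d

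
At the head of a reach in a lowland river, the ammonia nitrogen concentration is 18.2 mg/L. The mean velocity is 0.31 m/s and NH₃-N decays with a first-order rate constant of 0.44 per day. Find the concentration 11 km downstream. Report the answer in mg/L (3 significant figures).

15.2 mg/L

Travel time t = 11 km / 0.31 m/s = 1.1e+04/0.31 = 3.548e+04 s = 0.4107 d.
First-order decay: C = 18.2·exp(−0.44·0.4107) = 18.2·0.8347 = 15.19 mg/L.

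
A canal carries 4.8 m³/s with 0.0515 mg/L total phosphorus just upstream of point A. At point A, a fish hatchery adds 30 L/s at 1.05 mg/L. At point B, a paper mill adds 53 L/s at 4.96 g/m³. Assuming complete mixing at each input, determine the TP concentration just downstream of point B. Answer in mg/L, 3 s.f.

30 L/s = 0.03 m³/s.
After input A: C = (4.8·0.0515 + 0.03·1.05) / 4.83 = 0.0577 mg/L.
53 L/s = 0.053 m³/s.
After input B: C = (4.83·0.0577 + 0.053·4.96) / 4.883 = 0.1109 mg/L.

0.111 mg/L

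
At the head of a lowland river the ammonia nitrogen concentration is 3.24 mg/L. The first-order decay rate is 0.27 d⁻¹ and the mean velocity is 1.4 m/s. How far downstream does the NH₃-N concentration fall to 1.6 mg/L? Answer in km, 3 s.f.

From C = C₀·e^(−kt), t = ln(C₀/C)/k = ln(3.24/1.6)/0.27 = 0.7056/0.27 = 2.613 d.
Distance = v·t = 1.4 m/s × 2.258e+05 s = 3.161e+05 m = 316.1 km.

316 km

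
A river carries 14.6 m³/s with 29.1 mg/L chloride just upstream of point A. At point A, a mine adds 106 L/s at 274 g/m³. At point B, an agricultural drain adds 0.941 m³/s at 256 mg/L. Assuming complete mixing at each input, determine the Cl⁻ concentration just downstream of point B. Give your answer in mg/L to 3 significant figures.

106 L/s = 0.106 m³/s.
After input A: C = (14.6·29.1 + 0.106·274) / 14.71 = 30.87 mg/L.
After input B: C = (14.71·30.87 + 0.941·256) / 15.65 = 44.4 mg/L.

44.4 mg/L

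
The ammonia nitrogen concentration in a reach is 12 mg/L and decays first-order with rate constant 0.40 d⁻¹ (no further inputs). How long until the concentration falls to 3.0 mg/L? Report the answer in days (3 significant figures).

t = ln(C₀/C)/k = ln(12/3.0)/0.40 = 1.386/0.40 = 3.466 d.

3.47 d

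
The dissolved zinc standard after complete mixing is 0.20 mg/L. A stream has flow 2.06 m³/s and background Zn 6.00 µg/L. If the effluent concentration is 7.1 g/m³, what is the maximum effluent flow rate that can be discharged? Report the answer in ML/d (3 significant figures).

5.00 ML/d

6.00 µg/L = 0.006 mg/L.
Mass balance at complete mixing: C_std·(Q_w + Q_r) = Q_w·C_e + Q_r·C_b.
Rearranging, Q_w = Q_r·(C_std − C_b)/(C_e − C_std) = 2.06·(0.2 − 0.006) / (7.1 − 0.2) = 0.05792 m³/s.
= 5.004 ML/d.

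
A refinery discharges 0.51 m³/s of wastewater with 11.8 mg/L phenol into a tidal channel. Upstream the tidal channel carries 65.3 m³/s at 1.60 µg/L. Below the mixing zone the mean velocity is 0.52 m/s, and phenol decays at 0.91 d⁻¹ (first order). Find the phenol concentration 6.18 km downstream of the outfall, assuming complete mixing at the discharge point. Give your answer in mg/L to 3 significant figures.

1.60 µg/L = 0.0016 mg/L.
After complete mixing, C₀ = (0.51·11.8 + 65.3·0.0016) / 65.81 = 0.09303 mg/L.
Travel time t = 6180 m / 0.52 m/s = 1.188e+04 s = 0.1376 d.
C = 0.09303·exp(−0.91·0.1376) = 0.09303·0.8823 = 0.08209 mg/L.

0.0821 mg/L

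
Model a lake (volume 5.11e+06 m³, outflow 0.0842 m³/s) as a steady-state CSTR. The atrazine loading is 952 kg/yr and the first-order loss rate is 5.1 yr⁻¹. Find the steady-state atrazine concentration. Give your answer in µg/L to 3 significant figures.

33.1 µg/L

Outflow Q = 0.0842 m³/s × 3.156e+07 s/yr = 2.657e+06 m³/yr.
Steady-state CSTR mass balance: W = Q·C + k·V·C, so C = W/(Q + kV).
Q + kV = 2.657e+06 + 5.1·5.11e+06 = 2.872e+07 m³/yr.
C = 952/2.872e+07 = 3.315e-05 kg/m³ = 0.03315 mg/L = 33.15 µg/L.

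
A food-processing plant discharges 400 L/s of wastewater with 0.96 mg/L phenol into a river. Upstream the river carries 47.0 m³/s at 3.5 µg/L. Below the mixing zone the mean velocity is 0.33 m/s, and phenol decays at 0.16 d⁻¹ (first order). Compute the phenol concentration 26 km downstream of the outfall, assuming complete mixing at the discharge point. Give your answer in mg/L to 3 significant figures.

0.0100 mg/L

400 L/s = 0.4 m³/s.
3.5 µg/L = 0.0035 mg/L.
After complete mixing, C₀ = (0.4·0.96 + 47·0.0035) / 47.4 = 0.01157 mg/L.
Travel time t = 2.6e+04 m / 0.33 m/s = 7.879e+04 s = 0.9119 d.
C = 0.01157·exp(−0.16·0.9119) = 0.01157·0.8642 = 0.01 mg/L.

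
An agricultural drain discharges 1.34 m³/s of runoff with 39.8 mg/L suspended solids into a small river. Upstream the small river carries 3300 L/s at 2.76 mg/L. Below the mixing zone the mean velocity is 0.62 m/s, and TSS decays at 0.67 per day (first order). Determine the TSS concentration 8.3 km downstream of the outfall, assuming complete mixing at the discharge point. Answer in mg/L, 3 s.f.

12.1 mg/L

3300 L/s = 3.3 m³/s.
After complete mixing, C₀ = (1.34·39.8 + 3.3·2.76) / 4.64 = 13.46 mg/L.
Travel time t = 8300 m / 0.62 m/s = 1.339e+04 s = 0.1549 d.
C = 13.46·exp(−0.67·0.1549) = 13.46·0.9014 = 12.13 mg/L.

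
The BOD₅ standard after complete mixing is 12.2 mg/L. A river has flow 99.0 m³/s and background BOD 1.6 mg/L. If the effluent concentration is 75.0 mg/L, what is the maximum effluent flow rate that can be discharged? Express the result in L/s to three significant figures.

16700 L/s

Mass balance at complete mixing: C_std·(Q_w + Q_r) = Q_w·C_e + Q_r·C_b.
Rearranging, Q_w = Q_r·(C_std − C_b)/(C_e − C_std) = 99.0·(12.2 − 1.6) / (75 − 12.2) = 16.71 m³/s.
= 1.671e+04 L/s.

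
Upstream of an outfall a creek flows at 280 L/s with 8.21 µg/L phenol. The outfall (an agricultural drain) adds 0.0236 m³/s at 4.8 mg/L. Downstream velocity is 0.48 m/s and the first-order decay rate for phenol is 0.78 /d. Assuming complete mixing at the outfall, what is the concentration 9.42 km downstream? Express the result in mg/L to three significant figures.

280 L/s = 0.28 m³/s.
8.21 µg/L = 0.00821 mg/L.
After complete mixing, C₀ = (0.0236·4.8 + 0.28·0.00821) / 0.3036 = 0.3807 mg/L.
Travel time t = 9420 m / 0.48 m/s = 1.962e+04 s = 0.2271 d.
C = 0.3807·exp(−0.78·0.2271) = 0.3807·0.8376 = 0.3189 mg/L.

0.319 mg/L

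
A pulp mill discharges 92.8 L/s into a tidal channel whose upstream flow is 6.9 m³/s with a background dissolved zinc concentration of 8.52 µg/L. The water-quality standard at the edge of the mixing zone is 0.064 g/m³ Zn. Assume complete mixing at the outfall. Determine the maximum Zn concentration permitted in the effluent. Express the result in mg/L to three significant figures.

4.19 mg/L

92.8 L/s = 0.0928 m³/s.
8.52 µg/L = 0.00852 mg/L.
Mass balance: 0.064·6.993 = 0.0928·Cₑ + 6.9·0.00852.
Cₑ = (0.4475 − 0.05879) / 0.0928 = 4.189 mg/L.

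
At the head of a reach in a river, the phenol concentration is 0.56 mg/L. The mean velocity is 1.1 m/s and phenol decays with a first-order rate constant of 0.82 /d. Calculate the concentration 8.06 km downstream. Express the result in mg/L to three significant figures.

0.522 mg/L

Travel time t = 8.06 km / 1.1 m/s = 8060/1.1 = 7327 s = 0.08481 d.
First-order decay: C = 0.56·exp(−0.82·0.08481) = 0.56·0.9328 = 0.5224 mg/L.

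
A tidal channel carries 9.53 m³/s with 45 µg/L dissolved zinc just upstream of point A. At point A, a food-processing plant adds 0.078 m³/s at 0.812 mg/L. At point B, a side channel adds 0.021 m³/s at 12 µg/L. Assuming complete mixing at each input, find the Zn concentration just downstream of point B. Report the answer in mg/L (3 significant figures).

45 µg/L = 0.045 mg/L.
After input A: C = (9.53·0.045 + 0.078·0.812) / 9.608 = 0.05123 mg/L.
12 µg/L = 0.012 mg/L.
After input B: C = (9.608·0.05123 + 0.021·0.012) / 9.629 = 0.05114 mg/L.

0.0511 mg/L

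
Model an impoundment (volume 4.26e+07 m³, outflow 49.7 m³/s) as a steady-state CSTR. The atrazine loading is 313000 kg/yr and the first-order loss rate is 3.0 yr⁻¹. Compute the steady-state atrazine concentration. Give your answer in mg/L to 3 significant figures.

0.185 mg/L

Outflow Q = 49.7 m³/s × 3.156e+07 s/yr = 1.568e+09 m³/yr.
Steady-state CSTR mass balance: W = Q·C + k·V·C, so C = W/(Q + kV).
Q + kV = 1.568e+09 + 3.0·4.26e+07 = 1.696e+09 m³/yr.
C = 313000/1.696e+09 = 0.0001845 kg/m³ = 0.1845 mg/L.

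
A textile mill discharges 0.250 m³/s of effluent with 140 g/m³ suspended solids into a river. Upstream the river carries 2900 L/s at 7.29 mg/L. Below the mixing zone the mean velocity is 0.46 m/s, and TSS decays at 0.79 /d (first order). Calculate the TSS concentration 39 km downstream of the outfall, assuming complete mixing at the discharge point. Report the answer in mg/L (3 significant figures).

8.21 mg/L

2900 L/s = 2.9 m³/s.
After complete mixing, C₀ = (0.25·140 + 2.9·7.29) / 3.15 = 17.82 mg/L.
Travel time t = 3.9e+04 m / 0.46 m/s = 8.478e+04 s = 0.9813 d.
C = 17.82·exp(−0.79·0.9813) = 17.82·0.4606 = 8.209 mg/L.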